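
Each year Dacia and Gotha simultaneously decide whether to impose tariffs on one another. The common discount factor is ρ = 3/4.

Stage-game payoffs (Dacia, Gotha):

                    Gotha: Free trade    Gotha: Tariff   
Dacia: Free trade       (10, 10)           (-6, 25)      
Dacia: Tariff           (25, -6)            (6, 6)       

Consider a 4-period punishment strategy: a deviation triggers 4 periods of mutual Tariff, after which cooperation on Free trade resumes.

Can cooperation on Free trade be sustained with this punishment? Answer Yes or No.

IC: ρ+…+ρ^4 ≥ (25−10)/(10−6) = 15/4.
At ρ = 3/4: partial sum = 2.0508 < 3.7500. Cooperation not sustainable.

No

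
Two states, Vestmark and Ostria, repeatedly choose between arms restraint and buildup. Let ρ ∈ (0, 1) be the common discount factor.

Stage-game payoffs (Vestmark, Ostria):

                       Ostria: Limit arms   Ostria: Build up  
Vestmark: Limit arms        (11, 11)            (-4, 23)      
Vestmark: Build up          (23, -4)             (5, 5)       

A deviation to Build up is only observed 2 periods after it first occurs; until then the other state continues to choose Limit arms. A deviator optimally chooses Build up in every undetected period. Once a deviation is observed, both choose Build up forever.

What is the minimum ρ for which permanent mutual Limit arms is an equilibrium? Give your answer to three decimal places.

0.816

A deviator earns 23 for 2 periods, then 5 forever; cooperating earns 11 forever. Multiplying the IC by (1−ρ):
11 ≥ 23(1−ρ^2) + 5ρ^2, so 18·ρ^2 ≥ 12 and ρ^2 ≥ 2/3.
ρ ≥ (2/3)^(1/2) ≈ 0.816.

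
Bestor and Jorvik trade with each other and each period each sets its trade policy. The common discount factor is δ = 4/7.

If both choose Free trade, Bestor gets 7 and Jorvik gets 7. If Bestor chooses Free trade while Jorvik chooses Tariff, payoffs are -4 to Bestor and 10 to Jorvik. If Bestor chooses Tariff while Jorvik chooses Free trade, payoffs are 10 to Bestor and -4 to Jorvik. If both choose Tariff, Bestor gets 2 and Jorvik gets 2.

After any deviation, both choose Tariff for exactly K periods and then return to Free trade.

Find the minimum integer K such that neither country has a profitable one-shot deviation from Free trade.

Need Σ_{k=1}^{K} δ^k ≥ (10−7)/(7−2) = 0.6000 at δ = 4/7.
At K = 1 the sum is 0.5714 < 0.6000; at K = 2 it is 0.8980 ≥ 0.6000.
So the minimum punishment length is K = 2.

2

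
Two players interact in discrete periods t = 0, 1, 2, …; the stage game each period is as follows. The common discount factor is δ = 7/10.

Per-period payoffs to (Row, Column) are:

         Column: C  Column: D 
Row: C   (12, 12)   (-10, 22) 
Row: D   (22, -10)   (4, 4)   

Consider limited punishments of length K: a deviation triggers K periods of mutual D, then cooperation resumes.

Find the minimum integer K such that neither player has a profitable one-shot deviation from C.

IC: δ(1−δ^K)/(1−δ) ≥ (22−12)/(12−4) = 5/4.
With δ = 7/10: need 1 − δ^K ≥ 5/4·(1−7/10)/(7/10), i.e. δ^K ≤ 0.4643.
Since (7/10)^2 = 0.4900 and (7/10)^3 = 0.3430, the smallest such K is 3.

3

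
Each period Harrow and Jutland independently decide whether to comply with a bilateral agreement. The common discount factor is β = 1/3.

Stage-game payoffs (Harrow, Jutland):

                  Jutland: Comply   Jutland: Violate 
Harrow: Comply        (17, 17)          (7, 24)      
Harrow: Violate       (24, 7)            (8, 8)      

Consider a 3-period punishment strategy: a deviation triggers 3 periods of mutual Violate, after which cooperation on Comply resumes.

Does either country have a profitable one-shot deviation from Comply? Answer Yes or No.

A one-shot deviation gives 24 now, then 8 for 3 periods, then back to 17.
Gain from deviating: (24−17) today; loss: (17−8) in each of the next 3 periods.
No-deviation condition: (17−8)(β+…+β^3) ≥ 24−17, i.e. β+…+β^3 ≥ 7/9.
At β = 1/3: β+…+β^3 = 0.4815 < 0.7778.
So cooperation is not sustainable.

Yes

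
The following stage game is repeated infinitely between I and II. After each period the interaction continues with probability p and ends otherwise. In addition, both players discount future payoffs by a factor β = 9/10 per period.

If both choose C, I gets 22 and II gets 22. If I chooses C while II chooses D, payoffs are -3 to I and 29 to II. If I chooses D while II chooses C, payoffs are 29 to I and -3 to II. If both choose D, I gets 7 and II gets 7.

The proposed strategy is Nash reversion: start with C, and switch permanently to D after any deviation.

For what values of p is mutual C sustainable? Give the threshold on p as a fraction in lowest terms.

35/99

Expected continuation weight on next period's payoff is β·p = 9/10·p, which plays the role of the discount factor.
Cooperation requires 9/10·p ≥ (29−22)/(29−7) = 7/22, hence p ≥ 35/99.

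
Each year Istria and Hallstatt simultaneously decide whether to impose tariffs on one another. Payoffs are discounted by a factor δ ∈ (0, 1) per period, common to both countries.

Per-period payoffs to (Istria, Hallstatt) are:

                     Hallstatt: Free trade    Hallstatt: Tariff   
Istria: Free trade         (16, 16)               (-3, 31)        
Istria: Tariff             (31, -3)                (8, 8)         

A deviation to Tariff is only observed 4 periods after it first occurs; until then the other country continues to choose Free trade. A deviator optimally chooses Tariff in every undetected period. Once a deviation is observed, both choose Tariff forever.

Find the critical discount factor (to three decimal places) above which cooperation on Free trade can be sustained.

The best deviation is to choose Tariff for all 4 undetected periods, earning 31 each, then 8 forever once detected.
Deviation value: 31(1−δ^4)/(1−δ) + 8δ^4/(1−δ); cooperation value: 16/(1−δ).
IC: 16 ≥ 31(1−δ^4) + 8δ^4 = 31 − 23δ^4.
So δ^4 ≥ 15/23, giving δ ≥ (15/23)^(1/4) ≈ 0.899.

0.899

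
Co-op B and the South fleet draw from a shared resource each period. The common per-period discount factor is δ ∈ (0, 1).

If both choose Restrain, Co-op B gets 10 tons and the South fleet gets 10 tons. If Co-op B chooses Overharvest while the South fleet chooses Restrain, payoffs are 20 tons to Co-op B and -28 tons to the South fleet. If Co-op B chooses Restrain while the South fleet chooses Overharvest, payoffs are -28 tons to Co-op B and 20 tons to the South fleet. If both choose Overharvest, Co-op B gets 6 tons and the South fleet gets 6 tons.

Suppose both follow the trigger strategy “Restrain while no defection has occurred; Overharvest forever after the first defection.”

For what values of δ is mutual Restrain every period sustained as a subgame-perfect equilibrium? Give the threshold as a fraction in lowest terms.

5/7

10/(1−δ) ≥ 20 + 6δ/(1−δ)
10 ≥ 20 − 14δ
δ ≥ 10/14 = 5/7.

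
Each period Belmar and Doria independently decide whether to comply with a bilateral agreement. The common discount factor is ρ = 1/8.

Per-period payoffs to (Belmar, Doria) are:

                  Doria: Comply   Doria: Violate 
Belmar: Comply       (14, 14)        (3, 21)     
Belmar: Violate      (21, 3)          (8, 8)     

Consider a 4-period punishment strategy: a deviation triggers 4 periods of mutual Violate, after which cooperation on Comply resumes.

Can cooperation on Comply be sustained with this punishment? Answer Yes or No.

No

A one-shot deviation gives 21 now, then 8 for 4 periods, then back to 14.
Gain from deviating: (21−14) today; loss: (14−8) in each of the next 4 periods.
No-deviation condition: (14−8)(ρ+…+ρ^4) ≥ 21−14, i.e. ρ+…+ρ^4 ≥ 7/6.
At ρ = 1/8: ρ+…+ρ^4 = 0.1428 < 1.1667.
So cooperation is not sustainable.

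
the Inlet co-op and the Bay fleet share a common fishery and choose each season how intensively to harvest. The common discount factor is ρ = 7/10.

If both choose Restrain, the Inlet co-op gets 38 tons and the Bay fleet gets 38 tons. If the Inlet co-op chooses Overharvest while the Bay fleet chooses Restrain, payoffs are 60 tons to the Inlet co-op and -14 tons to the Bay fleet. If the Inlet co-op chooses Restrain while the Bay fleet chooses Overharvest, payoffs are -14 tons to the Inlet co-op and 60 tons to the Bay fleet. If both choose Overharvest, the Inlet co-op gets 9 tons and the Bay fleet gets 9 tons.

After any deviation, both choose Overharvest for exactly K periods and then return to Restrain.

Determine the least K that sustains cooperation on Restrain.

Need Σ_{k=1}^{K} ρ^k ≥ (60−38)/(38−9) = 0.7586 at ρ = 7/10.
At K = 1 the sum is 0.7000 < 0.7586; at K = 2 it is 1.1900 ≥ 0.7586.
So the minimum punishment length is K = 2.

2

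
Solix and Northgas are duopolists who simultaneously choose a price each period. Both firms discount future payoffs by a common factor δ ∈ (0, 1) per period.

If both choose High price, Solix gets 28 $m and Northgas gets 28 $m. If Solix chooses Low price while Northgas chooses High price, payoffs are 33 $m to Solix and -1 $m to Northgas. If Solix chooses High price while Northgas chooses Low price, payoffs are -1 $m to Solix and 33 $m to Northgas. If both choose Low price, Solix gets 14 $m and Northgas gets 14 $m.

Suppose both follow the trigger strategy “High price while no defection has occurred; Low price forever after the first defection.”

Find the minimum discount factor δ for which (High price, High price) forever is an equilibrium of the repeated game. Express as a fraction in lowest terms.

Cooperation forever yields 28 each period: 28/(1−δ).
Deviating yields 33 once, then 14 forever: 33 + 14δ/(1−δ).
No profitable deviation requires 28/(1−δ) ≥ 33 + 14δ/(1−δ).
Multiplying by (1−δ): 28 ≥ 33(1−δ) + 14δ = 33 − 19δ.
So 19δ ≥ 5, i.e. δ ≥ 5/19.

5/19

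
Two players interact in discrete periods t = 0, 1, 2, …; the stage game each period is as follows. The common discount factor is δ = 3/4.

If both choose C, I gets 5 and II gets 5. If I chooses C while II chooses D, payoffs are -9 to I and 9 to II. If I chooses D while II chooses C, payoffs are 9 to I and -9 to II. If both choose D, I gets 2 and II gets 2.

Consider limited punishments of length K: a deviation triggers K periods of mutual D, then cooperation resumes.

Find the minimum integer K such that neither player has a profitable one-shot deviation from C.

3

No profitable deviation requires (5−2)(δ+…+δ^K) ≥ 9−5, i.e. δ+…+δ^K ≥ 4/3 ≈ 1.3333.
With δ = 3/4, the partial sums are K=1: 0.7500, K=2: 1.3125, K=3: 1.7344.
K = 3 is the first length at which the sum reaches 1.3333.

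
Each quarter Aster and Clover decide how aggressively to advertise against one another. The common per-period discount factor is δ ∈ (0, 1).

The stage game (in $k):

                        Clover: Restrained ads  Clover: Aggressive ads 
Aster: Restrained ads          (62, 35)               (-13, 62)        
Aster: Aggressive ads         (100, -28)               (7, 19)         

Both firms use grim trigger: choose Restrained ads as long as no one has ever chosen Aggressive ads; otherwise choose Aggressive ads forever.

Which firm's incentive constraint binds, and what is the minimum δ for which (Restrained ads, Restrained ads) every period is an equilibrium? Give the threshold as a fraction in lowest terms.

Aster's threshold: (100−62)/(100−7) = 38/93.
Clover's threshold: (62−35)/(62−19) = 27/43.
38/93 < 27/43, so Clover binds and δ* = 27/43.

Clover; δ ≥ 27/43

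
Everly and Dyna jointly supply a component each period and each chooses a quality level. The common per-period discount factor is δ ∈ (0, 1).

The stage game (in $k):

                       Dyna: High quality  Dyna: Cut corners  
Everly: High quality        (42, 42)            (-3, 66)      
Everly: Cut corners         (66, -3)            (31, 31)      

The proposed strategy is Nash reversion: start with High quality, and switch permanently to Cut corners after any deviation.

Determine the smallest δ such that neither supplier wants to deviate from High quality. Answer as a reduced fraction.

One-period gain from deviating is 66 − 42 = 24. The loss is 42 − 31 = 11 in every subsequent period, with present value 11·δ/(1−δ).
Deviation is unprofitable when 11·δ/(1−δ) ≥ 24, i.e. δ/(1−δ) ≥ 24/11.
Equivalently δ ≥ 24/(24+11) = 24/35.

24/35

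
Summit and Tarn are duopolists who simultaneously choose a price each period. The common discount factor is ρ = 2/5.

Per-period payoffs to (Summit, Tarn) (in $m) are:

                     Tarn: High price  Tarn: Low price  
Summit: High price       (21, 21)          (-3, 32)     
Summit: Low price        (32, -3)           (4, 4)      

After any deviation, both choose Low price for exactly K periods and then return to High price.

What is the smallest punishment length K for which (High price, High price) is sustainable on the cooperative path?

IC: ρ(1−ρ^K)/(1−ρ) ≥ (32−21)/(21−4) = 11/17.
With ρ = 2/5: need 1 − ρ^K ≥ 11/17·(1−2/5)/(2/5), i.e. ρ^K ≤ 0.0294.
Since (2/5)^3 = 0.0640 and (2/5)^4 = 0.0256, the smallest such K is 4.

4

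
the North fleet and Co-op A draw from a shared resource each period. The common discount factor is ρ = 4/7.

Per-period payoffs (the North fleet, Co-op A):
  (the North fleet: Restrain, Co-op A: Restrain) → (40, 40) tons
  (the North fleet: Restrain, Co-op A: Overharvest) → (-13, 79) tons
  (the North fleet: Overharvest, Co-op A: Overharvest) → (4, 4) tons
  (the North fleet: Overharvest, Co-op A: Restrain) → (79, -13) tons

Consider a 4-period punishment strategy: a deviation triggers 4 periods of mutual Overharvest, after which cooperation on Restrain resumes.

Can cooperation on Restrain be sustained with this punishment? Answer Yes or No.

Yes

A one-shot deviation gives 79 now, then 4 for 4 periods, then back to 40.
Gain from deviating: (79−40) today; loss: (40−4) in each of the next 4 periods.
No-deviation condition: (40−4)(ρ+…+ρ^4) ≥ 79−40, i.e. ρ+…+ρ^4 ≥ 13/12.
At ρ = 4/7: ρ+…+ρ^4 = 1.1912 ≥ 1.0833.
So cooperation is sustainable.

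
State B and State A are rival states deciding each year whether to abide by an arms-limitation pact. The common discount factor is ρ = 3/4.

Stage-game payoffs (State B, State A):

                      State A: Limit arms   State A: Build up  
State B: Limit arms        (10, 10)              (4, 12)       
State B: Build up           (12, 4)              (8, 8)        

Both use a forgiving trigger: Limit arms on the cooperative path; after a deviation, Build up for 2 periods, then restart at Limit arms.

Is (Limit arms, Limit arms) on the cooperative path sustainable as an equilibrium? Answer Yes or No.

IC: ρ+…+ρ^2 ≥ (12−10)/(10−8) = 1.
At ρ = 3/4: partial sum = 1.3125 ≥ 1.0000. Cooperation sustainable.

Yes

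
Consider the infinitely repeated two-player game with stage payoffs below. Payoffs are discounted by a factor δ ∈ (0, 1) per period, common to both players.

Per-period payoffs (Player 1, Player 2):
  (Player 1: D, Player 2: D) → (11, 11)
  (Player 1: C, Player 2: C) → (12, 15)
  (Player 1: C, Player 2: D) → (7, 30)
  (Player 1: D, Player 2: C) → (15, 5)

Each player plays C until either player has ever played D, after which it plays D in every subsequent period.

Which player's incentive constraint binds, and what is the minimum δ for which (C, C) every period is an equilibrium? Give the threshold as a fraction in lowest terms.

For Player 1: deviation gain 15−12 = 3, per-period punishment loss 12−11 = 1. IC gives δ ≥ 3/4.
For Player 2: gain 15, loss 4 per period, so δ ≥ 15/19.
The tighter constraint is Player 2's, so cooperation needs δ ≥ 15/19.

Player 2; δ ≥ 15/19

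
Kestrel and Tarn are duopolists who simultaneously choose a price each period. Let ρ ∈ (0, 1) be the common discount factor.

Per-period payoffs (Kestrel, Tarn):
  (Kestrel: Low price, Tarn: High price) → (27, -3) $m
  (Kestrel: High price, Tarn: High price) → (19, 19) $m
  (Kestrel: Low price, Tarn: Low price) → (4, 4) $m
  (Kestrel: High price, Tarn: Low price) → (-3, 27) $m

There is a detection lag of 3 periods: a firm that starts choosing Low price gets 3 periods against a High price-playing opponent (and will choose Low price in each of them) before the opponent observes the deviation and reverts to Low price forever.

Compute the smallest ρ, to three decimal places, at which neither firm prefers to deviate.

0.703

The best deviation is to choose Low price for all 3 undetected periods, earning 27 each, then 4 forever once detected.
Deviation value: 27(1−ρ^3)/(1−ρ) + 4ρ^3/(1−ρ); cooperation value: 19/(1−ρ).
IC: 19 ≥ 27(1−ρ^3) + 4ρ^3 = 27 − 23ρ^3.
So ρ^3 ≥ 8/23, giving ρ ≥ (8/23)^(1/3) ≈ 0.703.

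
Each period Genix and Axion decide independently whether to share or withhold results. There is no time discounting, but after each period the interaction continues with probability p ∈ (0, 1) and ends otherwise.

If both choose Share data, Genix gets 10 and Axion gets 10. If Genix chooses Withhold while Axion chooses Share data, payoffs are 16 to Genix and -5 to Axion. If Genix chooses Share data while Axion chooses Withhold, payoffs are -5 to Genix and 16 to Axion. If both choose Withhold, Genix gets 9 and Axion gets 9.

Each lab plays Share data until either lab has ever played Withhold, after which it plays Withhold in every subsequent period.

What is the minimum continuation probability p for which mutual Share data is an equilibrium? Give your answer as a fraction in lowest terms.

With no time discounting, the continuation probability p plays the role of the discount factor.
Grim-trigger IC: 10/(1−p) ≥ 16 + 9p/(1−p) ⇒ p ≥ (16−10)/(16−9) = 6/7.

6/7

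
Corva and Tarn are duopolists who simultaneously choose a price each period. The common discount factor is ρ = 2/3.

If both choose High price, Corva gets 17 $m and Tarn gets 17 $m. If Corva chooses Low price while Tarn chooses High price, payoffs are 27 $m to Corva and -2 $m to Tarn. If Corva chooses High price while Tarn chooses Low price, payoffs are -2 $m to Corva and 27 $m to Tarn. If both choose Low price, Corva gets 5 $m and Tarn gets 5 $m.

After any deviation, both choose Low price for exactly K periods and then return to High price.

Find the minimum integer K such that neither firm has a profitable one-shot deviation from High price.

No profitable deviation requires (17−5)(ρ+…+ρ^K) ≥ 27−17, i.e. ρ+…+ρ^K ≥ 5/6 ≈ 0.8333.
With ρ = 2/3, the partial sums are K=1: 0.6667, K=2: 1.1111.
K = 2 is the first length at which the sum reaches 0.8333.

2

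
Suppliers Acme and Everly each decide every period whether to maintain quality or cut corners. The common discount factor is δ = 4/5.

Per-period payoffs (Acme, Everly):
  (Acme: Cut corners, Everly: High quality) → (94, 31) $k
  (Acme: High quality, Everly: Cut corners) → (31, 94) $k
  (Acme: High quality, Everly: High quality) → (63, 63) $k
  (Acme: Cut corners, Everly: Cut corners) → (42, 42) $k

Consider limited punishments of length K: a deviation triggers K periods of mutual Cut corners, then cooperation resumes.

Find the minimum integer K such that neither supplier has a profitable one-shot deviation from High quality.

Need Σ_{k=1}^{K} δ^k ≥ (94−63)/(63−42) = 1.4762 at δ = 4/5.
At K = 2 the sum is 1.4400 < 1.4762; at K = 3 it is 1.9520 ≥ 1.4762.
So the minimum punishment length is K = 3.

3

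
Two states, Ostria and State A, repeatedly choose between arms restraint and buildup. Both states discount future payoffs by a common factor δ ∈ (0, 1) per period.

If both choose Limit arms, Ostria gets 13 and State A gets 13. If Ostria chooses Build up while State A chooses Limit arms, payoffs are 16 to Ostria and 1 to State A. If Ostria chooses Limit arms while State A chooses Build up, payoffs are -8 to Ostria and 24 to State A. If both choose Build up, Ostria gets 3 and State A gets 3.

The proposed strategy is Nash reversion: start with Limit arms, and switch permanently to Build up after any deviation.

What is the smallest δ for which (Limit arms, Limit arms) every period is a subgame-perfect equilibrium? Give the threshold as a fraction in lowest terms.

11/21

Ostria's threshold: (16−13)/(16−3) = 3/13.
State A's threshold: (24−13)/(24−3) = 11/21.
3/13 < 11/21, so State A binds and δ* = 11/21.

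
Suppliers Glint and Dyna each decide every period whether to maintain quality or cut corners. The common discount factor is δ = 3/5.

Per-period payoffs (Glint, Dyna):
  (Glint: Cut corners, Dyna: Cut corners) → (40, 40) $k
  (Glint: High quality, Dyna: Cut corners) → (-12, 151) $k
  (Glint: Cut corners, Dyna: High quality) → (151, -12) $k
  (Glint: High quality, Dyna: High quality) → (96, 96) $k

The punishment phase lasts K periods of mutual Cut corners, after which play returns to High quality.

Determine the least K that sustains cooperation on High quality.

3

No profitable deviation requires (96−40)(δ+…+δ^K) ≥ 151−96, i.e. δ+…+δ^K ≥ 55/56 ≈ 0.9821.
With δ = 3/5, the partial sums are K=1: 0.6000, K=2: 0.9600, K=3: 1.1760.
K = 3 is the first length at which the sum reaches 0.9821.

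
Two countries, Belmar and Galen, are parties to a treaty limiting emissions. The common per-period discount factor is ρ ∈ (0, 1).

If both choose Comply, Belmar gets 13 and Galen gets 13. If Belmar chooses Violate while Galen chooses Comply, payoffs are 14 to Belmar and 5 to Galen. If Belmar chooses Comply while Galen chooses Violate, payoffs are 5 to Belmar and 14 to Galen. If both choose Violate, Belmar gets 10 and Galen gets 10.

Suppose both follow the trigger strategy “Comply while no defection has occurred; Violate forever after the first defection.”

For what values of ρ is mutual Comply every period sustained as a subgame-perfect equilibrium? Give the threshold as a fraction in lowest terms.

Cooperation forever yields 13 each period: 13/(1−ρ).
Deviating yields 14 once, then 10 forever: 14 + 10ρ/(1−ρ).
No profitable deviation requires 13/(1−ρ) ≥ 14 + 10ρ/(1−ρ).
Multiplying by (1−ρ): 13 ≥ 14(1−ρ) + 10ρ = 14 − 4ρ.
So 4ρ ≥ 1, i.e. ρ ≥ 1/4.

1/4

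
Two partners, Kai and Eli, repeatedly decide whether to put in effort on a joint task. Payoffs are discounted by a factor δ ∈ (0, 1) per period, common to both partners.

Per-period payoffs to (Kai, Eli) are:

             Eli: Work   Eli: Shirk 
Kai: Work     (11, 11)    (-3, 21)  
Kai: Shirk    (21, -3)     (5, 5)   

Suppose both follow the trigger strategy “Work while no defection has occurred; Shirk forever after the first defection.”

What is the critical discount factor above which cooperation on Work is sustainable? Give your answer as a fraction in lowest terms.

5/8

One-period gain from deviating is 21 − 11 = 10. The loss is 11 − 5 = 6 in every subsequent period, with present value 6·δ/(1−δ).
Deviation is unprofitable when 6·δ/(1−δ) ≥ 10, i.e. δ/(1−δ) ≥ 5/3.
Equivalently δ ≥ 10/(10+6) = 5/8.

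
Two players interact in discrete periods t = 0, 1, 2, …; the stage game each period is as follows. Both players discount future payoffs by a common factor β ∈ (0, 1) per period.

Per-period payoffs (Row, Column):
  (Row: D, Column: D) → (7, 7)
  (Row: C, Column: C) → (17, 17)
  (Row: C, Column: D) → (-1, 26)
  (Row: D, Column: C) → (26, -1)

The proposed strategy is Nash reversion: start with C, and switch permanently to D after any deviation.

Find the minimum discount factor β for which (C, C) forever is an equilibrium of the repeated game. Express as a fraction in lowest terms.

One-period gain from deviating is 26 − 17 = 9. The loss is 17 − 7 = 10 in every subsequent period, with present value 10·β/(1−β).
Deviation is unprofitable when 10·β/(1−β) ≥ 9, i.e. β/(1−β) ≥ 9/10.
Equivalently β ≥ 9/(9+10) = 9/19.

9/19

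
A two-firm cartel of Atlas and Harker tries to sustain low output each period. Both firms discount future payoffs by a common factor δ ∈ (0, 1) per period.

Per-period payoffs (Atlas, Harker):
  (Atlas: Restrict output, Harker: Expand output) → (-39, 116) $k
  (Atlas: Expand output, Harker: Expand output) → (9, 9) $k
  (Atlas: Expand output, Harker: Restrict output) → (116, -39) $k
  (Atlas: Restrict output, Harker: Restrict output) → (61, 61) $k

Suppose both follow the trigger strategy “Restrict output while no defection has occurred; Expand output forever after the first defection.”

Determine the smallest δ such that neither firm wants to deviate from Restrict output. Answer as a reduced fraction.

One-period gain from deviating is 116 − 61 = 55. The loss is 61 − 9 = 52 in every subsequent period, with present value 52·δ/(1−δ).
Deviation is unprofitable when 52·δ/(1−δ) ≥ 55, i.e. δ/(1−δ) ≥ 55/52.
Equivalently δ ≥ 55/(55+52) = 55/107.

55/107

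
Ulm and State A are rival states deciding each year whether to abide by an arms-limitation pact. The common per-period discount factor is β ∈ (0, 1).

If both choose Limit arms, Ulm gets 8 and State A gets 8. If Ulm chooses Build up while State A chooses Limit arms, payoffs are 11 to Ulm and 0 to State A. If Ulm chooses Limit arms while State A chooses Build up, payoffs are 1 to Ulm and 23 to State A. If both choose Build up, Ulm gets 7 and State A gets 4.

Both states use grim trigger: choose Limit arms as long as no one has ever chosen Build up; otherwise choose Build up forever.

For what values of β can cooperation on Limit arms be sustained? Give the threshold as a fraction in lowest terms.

For Ulm: deviation gain 11−8 = 3, per-period punishment loss 8−7 = 1. IC gives β ≥ 3/4.
For State A: gain 15, loss 4 per period, so β ≥ 15/19.
The tighter constraint is State A's, so cooperation needs β ≥ 15/19.

15/19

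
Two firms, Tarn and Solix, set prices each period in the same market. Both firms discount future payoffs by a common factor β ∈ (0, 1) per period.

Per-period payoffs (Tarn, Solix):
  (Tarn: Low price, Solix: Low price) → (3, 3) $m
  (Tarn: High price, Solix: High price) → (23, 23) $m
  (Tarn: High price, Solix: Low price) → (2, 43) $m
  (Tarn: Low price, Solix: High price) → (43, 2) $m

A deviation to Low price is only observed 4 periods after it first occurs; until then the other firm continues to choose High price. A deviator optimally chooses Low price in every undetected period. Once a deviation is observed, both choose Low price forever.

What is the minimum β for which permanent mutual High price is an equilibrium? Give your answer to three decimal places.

0.841

The best deviation is to choose Low price for all 4 undetected periods, earning 43 each, then 3 forever once detected.
Deviation value: 43(1−β^4)/(1−β) + 3β^4/(1−β); cooperation value: 23/(1−β).
IC: 23 ≥ 43(1−β^4) + 3β^4 = 43 − 40β^4.
So β^4 ≥ 20/40 = 1/2, giving β ≥ (1/2)^(1/4) ≈ 0.841.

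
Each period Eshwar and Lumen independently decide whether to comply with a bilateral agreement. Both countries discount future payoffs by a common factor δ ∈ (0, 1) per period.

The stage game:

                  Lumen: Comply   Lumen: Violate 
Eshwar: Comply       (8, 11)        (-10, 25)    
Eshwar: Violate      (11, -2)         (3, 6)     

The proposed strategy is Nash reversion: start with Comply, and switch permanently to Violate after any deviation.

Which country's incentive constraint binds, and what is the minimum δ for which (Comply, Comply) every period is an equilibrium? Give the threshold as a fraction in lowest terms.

Eshwar's threshold: (11−8)/(11−3) = 3/8.
Lumen's threshold: (25−11)/(25−6) = 14/19.
3/8 < 14/19, so Lumen binds and δ* = 14/19.

Lumen; δ ≥ 14/19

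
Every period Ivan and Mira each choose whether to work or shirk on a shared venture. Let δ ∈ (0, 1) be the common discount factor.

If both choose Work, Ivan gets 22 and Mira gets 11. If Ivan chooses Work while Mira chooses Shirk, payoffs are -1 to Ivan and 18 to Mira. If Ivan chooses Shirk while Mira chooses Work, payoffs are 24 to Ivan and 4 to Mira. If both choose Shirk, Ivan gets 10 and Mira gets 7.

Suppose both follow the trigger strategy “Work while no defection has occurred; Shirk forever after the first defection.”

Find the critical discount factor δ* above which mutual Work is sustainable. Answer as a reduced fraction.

7/11

For Ivan: deviation gain 24−22 = 2, per-period punishment loss 22−10 = 12. IC gives δ ≥ 2/14 = 1/7.
For Mira: gain 7, loss 4 per period, so δ ≥ 7/11.
The tighter constraint is Mira's, so cooperation needs δ ≥ 7/11.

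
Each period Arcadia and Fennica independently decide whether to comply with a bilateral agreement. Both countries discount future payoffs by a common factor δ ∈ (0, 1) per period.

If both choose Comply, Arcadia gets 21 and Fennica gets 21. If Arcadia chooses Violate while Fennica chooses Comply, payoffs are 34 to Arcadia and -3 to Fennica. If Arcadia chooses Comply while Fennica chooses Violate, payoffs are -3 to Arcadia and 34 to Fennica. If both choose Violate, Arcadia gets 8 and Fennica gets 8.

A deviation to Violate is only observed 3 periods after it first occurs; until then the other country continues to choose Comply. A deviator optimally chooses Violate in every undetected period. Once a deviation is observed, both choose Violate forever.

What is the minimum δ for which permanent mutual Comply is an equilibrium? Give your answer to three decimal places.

0.794

The best deviation is to choose Violate for all 3 undetected periods, earning 34 each, then 8 forever once detected.
Deviation value: 34(1−δ^3)/(1−δ) + 8δ^3/(1−δ); cooperation value: 21/(1−δ).
IC: 21 ≥ 34(1−δ^3) + 8δ^3 = 34 − 26δ^3.
So δ^3 ≥ 13/26 = 1/2, giving δ ≥ (1/2)^(1/3) ≈ 0.794.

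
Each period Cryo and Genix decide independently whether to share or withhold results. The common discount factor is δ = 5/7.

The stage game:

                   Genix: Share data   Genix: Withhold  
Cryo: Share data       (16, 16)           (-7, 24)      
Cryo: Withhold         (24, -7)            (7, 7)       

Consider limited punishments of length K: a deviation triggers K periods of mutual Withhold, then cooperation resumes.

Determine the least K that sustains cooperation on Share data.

Need Σ_{k=1}^{K} δ^k ≥ (24−16)/(16−7) = 0.8889 at δ = 5/7.
At K = 1 the sum is 0.7143 < 0.8889; at K = 2 it is 1.2245 ≥ 0.8889.
So the minimum punishment length is K = 2.

2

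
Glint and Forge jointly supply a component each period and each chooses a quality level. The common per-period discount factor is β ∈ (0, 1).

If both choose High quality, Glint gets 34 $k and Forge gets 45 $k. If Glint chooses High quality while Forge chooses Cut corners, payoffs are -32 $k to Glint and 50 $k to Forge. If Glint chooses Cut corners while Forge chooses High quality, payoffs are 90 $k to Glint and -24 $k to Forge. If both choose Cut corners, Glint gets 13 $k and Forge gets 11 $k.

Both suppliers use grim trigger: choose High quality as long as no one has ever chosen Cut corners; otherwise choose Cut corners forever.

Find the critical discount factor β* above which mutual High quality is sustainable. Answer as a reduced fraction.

For Glint: deviation gain 90−34 = 56, per-period punishment loss 34−13 = 21. IC gives β ≥ 56/77 = 8/11.
For Forge: gain 5, loss 34 per period, so β ≥ 5/39.
The tighter constraint is Glint's, so cooperation needs β ≥ 8/11.

8/11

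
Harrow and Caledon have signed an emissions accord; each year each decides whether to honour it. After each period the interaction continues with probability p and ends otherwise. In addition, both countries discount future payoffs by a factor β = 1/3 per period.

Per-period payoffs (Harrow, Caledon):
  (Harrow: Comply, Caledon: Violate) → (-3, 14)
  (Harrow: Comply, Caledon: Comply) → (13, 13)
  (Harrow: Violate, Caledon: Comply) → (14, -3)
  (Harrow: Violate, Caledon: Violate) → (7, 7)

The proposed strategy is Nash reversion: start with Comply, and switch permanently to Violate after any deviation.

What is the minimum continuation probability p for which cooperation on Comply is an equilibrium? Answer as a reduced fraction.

With continuation probability p and discount β, the effective per-period discount factor is βp.
Grim-trigger IC: βp ≥ (14−13)/(14−7) = 1/7.
So p ≥ (1/7)/(1/3) = 3/7.

3/7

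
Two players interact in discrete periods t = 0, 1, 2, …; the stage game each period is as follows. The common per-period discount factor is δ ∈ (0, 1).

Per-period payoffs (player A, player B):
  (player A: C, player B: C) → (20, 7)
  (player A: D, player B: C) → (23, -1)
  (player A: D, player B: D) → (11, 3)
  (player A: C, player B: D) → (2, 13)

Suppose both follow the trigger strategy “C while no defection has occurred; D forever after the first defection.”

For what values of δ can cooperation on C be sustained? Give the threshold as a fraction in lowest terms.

3/5

player A's threshold: (23−20)/(23−11) = 1/4.
player B's threshold: (13−7)/(13−3) = 3/5.
1/4 < 3/5, so player B binds and δ* = 3/5.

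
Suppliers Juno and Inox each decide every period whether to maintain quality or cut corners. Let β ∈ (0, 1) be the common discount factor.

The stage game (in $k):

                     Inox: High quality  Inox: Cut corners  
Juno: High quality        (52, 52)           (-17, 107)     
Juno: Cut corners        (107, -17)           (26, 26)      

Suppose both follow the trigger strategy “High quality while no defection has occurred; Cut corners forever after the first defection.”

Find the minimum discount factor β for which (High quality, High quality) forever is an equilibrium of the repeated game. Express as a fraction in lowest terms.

One-period gain from deviating is 107 − 52 = 55. The loss is 52 − 26 = 26 in every subsequent period, with present value 26·β/(1−β).
Deviation is unprofitable when 26·β/(1−β) ≥ 55, i.e. β/(1−β) ≥ 55/26.
Equivalently β ≥ 55/(55+26) = 55/81.

55/81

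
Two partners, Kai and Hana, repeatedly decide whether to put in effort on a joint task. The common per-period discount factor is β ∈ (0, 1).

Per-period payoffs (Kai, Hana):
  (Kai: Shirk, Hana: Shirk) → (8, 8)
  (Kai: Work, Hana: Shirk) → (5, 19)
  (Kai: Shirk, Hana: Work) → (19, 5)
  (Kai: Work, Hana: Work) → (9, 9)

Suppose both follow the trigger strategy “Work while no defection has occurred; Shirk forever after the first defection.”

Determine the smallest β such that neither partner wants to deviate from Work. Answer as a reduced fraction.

10/11

Under grim trigger the critical discount factor is (T−C)/(T−P) with T = 19, C = 9, P = 8.
β* = (19−9)/(19−8) = 10/11.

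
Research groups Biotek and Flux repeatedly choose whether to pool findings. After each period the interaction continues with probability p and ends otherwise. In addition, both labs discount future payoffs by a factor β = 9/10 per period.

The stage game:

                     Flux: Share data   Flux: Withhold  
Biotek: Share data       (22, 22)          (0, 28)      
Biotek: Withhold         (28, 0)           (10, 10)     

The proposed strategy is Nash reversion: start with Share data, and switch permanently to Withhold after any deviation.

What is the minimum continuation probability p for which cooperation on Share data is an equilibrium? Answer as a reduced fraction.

Expected continuation weight on next period's payoff is β·p = 9/10·p, which plays the role of the discount factor.
Cooperation requires 9/10·p ≥ (28−22)/(28−10) = 1/3, hence p ≥ 10/27.

10/27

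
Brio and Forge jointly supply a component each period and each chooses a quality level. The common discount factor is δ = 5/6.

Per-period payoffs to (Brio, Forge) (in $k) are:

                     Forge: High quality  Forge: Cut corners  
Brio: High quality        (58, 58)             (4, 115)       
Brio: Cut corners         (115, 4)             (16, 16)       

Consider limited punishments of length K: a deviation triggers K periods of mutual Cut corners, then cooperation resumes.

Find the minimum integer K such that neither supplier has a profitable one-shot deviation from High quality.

2

IC: δ(1−δ^K)/(1−δ) ≥ (115−58)/(58−16) = 19/14.
With δ = 5/6: need 1 − δ^K ≥ 19/14·(1−5/6)/(5/6), i.e. δ^K ≤ 0.7286.
Since (5/6)^1 = 0.8333 and (5/6)^2 = 0.6944, the smallest such K is 2.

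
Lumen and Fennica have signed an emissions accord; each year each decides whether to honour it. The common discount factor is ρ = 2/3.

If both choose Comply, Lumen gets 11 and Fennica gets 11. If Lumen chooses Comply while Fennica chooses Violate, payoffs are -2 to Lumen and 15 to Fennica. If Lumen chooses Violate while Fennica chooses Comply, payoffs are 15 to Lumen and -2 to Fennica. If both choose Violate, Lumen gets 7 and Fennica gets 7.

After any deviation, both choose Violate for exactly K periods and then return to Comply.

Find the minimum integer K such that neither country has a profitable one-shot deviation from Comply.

2

IC: ρ(1−ρ^K)/(1−ρ) ≥ (15−11)/(11−7) = 1.
With ρ = 2/3: need 1 − ρ^K ≥ 1·(1−2/3)/(2/3), i.e. ρ^K ≤ 0.5000.
Since (2/3)^1 = 0.6667 and (2/3)^2 = 0.4444, the smallest such K is 2.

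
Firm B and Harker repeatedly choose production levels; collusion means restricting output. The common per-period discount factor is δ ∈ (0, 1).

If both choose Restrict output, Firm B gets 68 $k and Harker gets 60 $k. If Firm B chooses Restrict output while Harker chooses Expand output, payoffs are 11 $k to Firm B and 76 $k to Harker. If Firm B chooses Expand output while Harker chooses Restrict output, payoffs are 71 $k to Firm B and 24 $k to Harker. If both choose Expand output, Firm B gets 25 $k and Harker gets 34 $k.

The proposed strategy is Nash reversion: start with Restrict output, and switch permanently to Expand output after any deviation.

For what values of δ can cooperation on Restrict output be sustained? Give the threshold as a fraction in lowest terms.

For Firm B: deviation gain 71−68 = 3, per-period punishment loss 68−25 = 43. IC gives δ ≥ 3/46.
For Harker: gain 16, loss 26 per period, so δ ≥ 16/42 = 8/21.
The tighter constraint is Harker's, so cooperation needs δ ≥ 8/21.

8/21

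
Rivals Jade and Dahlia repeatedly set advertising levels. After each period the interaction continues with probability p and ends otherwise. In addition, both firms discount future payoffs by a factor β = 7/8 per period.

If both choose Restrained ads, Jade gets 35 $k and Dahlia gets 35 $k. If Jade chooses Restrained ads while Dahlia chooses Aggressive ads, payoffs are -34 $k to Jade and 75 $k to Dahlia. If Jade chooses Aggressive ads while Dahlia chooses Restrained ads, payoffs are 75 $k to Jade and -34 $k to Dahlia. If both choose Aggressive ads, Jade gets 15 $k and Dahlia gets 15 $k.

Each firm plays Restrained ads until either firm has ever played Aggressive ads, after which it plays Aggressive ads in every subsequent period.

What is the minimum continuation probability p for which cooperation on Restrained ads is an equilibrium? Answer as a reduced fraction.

With continuation probability p and discount β, the effective per-period discount factor is βp.
Grim-trigger IC: βp ≥ (75−35)/(75−15) = 2/3.
So p ≥ (2/3)/(7/8) = 16/21.

16/21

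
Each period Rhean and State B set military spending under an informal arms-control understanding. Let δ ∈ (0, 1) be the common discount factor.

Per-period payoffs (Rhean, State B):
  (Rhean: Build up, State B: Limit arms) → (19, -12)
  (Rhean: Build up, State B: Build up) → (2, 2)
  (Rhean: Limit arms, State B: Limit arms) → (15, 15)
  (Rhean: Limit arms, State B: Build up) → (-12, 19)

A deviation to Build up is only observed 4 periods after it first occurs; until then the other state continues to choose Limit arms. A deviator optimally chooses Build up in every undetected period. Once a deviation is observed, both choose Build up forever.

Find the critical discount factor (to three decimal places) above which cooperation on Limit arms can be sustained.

0.696

The best deviation is to choose Build up for all 4 undetected periods, earning 19 each, then 2 forever once detected.
Deviation value: 19(1−δ^4)/(1−δ) + 2δ^4/(1−δ); cooperation value: 15/(1−δ).
IC: 15 ≥ 19(1−δ^4) + 2δ^4 = 19 − 17δ^4.
So δ^4 ≥ 4/17, giving δ ≥ (4/17)^(1/4) ≈ 0.696.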